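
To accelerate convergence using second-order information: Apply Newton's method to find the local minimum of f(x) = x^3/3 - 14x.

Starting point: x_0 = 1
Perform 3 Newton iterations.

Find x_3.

f(x) = x^3/3 - 14x
f'(x) = x^2 - 14, f''(x) = 2x
Newton update: x_{n+1} = x_n - (x_n^2 - 14)/(2*x_n)
Step 1: x_0 = 1, f'=-13, f''=2, x_1 = 15/2
Step 2: x_1 = 15/2, f'=169/4, f''=15, x_2 = 281/60
Step 3: x_2 = 281/60, f'=28561/3600, f''=281/30, x_3 = 129361/33720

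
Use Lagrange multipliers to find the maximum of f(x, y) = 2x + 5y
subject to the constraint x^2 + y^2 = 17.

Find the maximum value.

Set up Lagrange conditions: grad f = lambda * grad g
  2 = 2*lambda*x
  5 = 2*lambda*y
From these: x/y = 2/5, so x = 2t, y = 5t for some t.
Substitute into constraint: (2t)^2 + (5t)^2 = 17
  t^2 * 29 = 17
  t = sqrt(17/29)
Maximum = 2*x + 5*y = (2^2 + 5^2)*t = 29 * sqrt(17/29) = sqrt(493)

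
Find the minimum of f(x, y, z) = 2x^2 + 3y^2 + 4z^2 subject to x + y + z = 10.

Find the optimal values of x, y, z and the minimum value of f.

Using Lagrange multipliers on f = 2x^2 + 3y^2 + 4z^2 with constraint x + y + z = 10:
Conditions: 2*2*x = lambda, 2*3*y = lambda, 2*4*z = lambda
So x = lambda/4, y = lambda/6, z = lambda/8
Substituting into constraint: lambda * (13/24) = 10
lambda = 240/13
x = 60/13, y = 40/13, z = 30/13
Minimum value = 1200/13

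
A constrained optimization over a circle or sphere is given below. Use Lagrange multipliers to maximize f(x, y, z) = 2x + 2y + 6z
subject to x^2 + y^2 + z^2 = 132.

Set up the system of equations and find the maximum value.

Lagrange conditions: 2 = 2*lambda*x, 2 = 2*lambda*y, 6 = 2*lambda*z
So x:2 = y:2 = z:6, i.e. x = 2t, y = 2t, z = 6t
Constraint: t^2*(2^2 + 2^2 + 6^2) = 132
  t^2 * 44 = 132  =>  t = sqrt(3)
Maximum = 2*2t + 2*2t + 6*6t = 44*sqrt(3) = sqrt(5808)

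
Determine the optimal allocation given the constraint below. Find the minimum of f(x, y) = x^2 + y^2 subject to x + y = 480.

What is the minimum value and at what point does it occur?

Substitute y = 480 - x into f(x,y) = x^2 + y^2:
g(x) = x^2 + (480 - x)^2 = 2x^2 - 960x + 230400
g'(x) = 4x - 960 = 0  =>  x = 240
y = 480 - 240 = 240
Minimum value = 240^2 + 240^2 = 115200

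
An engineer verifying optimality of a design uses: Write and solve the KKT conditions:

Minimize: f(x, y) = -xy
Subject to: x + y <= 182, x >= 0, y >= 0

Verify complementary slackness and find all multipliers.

Problem: min -xy s.t. x + y <= 182 (multiplier lambda), x >= 0 (mu_x), y >= 0 (mu_y)
KKT stationarity: -y + lambda - mu_x = 0, -x + lambda - mu_y = 0, with lambda, mu_x, mu_y >= 0
Complementary slackness: lambda*(x + y - 182) = 0, mu_x*x = 0, mu_y*y = 0
If lambda = 0: y = -mu_x <= 0 and x = -mu_y <= 0 force x = y = 0 with f = 0; but x = y = 91 is feasible with f = -8281 < 0, so this is not the minimum. Hence lambda > 0 and x + y = 182.
Try x > 0, y > 0 (so mu_x = mu_y = 0): y = lambda, x = lambda => x = y = lambda
x + y = 182 => 2*lambda = 182 => lambda = 91
x* = y* = 91 > 0, consistent with mu_x = mu_y = 0.
(Any feasible point with x = 0 or y = 0 has f = 0 > -8281, so the minimum is not on those boundaries.)
min(-xy) = -8281 (i.e. max xy = 8281)
Multipliers: lambda = 91, mu_x = 0, mu_y = 0
Complementary slackness: lambda*(x + y - 182) = 91*(91 + 91 - 182) = 0, mu_x*x = 0*91 = 0, mu_y*y = 0*91 = 0. Satisfied.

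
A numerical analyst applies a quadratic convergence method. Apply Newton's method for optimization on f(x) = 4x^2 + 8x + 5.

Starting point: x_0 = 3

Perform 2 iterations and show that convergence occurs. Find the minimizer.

f(x) = 4x^2 + 8x + 5, f'(x) = 8x + (8), f''(x) = 8
Step 1: f'(3) = 32, x_1 = 3 - 32/8 = -1
Step 2: f'(-1) = 0, x_2 = -1 (converged)
Newton's method converges in 1 step for quadratics.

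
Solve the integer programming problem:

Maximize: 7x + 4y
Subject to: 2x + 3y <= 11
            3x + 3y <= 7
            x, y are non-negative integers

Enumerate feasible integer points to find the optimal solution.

Constraint 1: 2x + 3y <= 11
Constraint 2: 3x + 3y <= 7
Feasible x range (need y >= 0): 0 <= x <= min(11/2, 7/3) => x in {0, ..., 2}.
Enumerate feasible integer points row by row (the coefficient of y is 4 > 0, so for each x the largest feasible y gives the best value):
  x = 0: y <= min((11 - 2*0)/3, (7 - 3*0)/3) => y in {0, ..., 2}; best 7*0 + 4*2 = 8
  x = 1: y <= min((11 - 2*1)/3, (7 - 3*1)/3) => y in {0, ..., 1}; best 7*1 + 4*1 = 11
  x = 2: y <= min((11 - 2*2)/3, (7 - 3*2)/3) => y in {0}; best 7*2 + 4*0 = 14
The maximum 7x + 4y = 14 is achieved at x = 2, y = 0.
Check: 2*2 + 3*0 = 4 <= 11 and 3*2 + 3*0 = 6 <= 7.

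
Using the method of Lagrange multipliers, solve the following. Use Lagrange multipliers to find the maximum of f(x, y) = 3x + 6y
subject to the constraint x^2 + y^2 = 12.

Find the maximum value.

Set up Lagrange conditions: grad f = lambda * grad g
  3 = 2*lambda*x
  6 = 2*lambda*y
From these: x/y = 3/6, so x = 3t, y = 6t for some t.
Substitute into constraint: (3t)^2 + (6t)^2 = 12
  t^2 * 45 = 12
  t = sqrt(12/45)
Maximum = 3*x + 6*y = (3^2 + 6^2)*t = 45 * sqrt(12/45) = sqrt(540)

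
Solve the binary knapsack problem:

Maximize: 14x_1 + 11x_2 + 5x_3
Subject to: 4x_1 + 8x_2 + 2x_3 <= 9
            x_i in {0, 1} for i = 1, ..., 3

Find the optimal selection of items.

Items: item 1 (v=14, w=4), item 2 (v=11, w=8), item 3 (v=5, w=2)
Capacity: 9
Checking all 8 subsets (w = total weight, v = total value):
  {}: w = 0, v = 0
  {1}: w = 4, v = 14
  {2}: w = 8, v = 11
  {3}: w = 2, v = 5
  {1, 2}: w = 12 > 9, infeasible
  {1, 3}: w = 6, v = 19
  {2, 3}: w = 10 > 9, infeasible
  {1, 2, 3}: w = 14 > 9, infeasible
Best feasible subset: items [1, 3]
Total weight: 6 <= 9, total value: 19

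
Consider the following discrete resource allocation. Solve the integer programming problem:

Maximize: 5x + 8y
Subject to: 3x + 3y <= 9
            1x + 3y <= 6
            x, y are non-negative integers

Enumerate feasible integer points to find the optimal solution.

Constraint 1: 3x + 3y <= 9
Constraint 2: 1x + 3y <= 6
Feasible x range (need y >= 0): 0 <= x <= min(9/3, 6/1) => x in {0, ..., 3}.
Enumerate feasible integer points row by row (the coefficient of y is 8 > 0, so for each x the largest feasible y gives the best value):
  x = 0: y <= min((9 - 3*0)/3, (6 - 1*0)/3) => y in {0, ..., 2}; best 5*0 + 8*2 = 16
  x = 1: y <= min((9 - 3*1)/3, (6 - 1*1)/3) => y in {0, ..., 1}; best 5*1 + 8*1 = 13
  x = 2: y <= min((9 - 3*2)/3, (6 - 1*2)/3) => y in {0, ..., 1}; best 5*2 + 8*1 = 18
  x = 3: y <= min((9 - 3*3)/3, (6 - 1*3)/3) => y in {0}; best 5*3 + 8*0 = 15
The maximum 5x + 8y = 18 is achieved at x = 2, y = 1.
Check: 3*2 + 3*1 = 9 <= 9 and 1*2 + 3*1 = 5 <= 6.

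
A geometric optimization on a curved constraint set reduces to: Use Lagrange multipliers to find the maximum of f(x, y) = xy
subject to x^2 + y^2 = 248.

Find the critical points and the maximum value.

Lagrange conditions: y = 2*lambda*x and x = 2*lambda*y
If x = 0 then y = 0, violating the constraint, so x, y != 0.
Dividing: y/x = x/y => x^2 = y^2 => y = x or y = -x
Constraint: 2x^2 = 248 => x^2 = 124 => x = +/-sqrt(124)
Critical points: (sqrt(124), sqrt(124)), (-sqrt(124), -sqrt(124)), (sqrt(124), -sqrt(124)), (-sqrt(124), sqrt(124))
  y = x:  xy = x^2 = 124  at (sqrt(124), sqrt(124)) and (-sqrt(124), -sqrt(124))
  y = -x: xy = -x^2 = -124 at (sqrt(124), -sqrt(124)) and (-sqrt(124), sqrt(124))
Maximum xy = 124 at (sqrt(124), sqrt(124)) and (-sqrt(124), -sqrt(124))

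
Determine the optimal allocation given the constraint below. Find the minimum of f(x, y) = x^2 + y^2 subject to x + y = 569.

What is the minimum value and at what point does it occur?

Substitute y = 569 - x into f(x,y) = x^2 + y^2:
g(x) = x^2 + (569 - x)^2 = 2x^2 - 1138x + 323761
g'(x) = 4x - 1138 = 0  =>  x = 569/2
y = 569 - 569/2 = 569/2
Minimum value = (569/2)^2 + (569/2)^2 = 323761/2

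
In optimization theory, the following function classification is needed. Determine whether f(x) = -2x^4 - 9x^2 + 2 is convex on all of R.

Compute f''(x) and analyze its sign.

f(x) = -2x^4 - 9x^2 + 2
f'(x) = -8x^3 + -18x
f''(x) = -24x^2 + -18
f''(x) = -24x^2 + -18 <= -18 < 0 for all x
Therefore, f is concave on R.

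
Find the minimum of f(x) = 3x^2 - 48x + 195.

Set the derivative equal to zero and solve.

f(x) = 3x^2 - 48x + 195
f'(x) = 6x + (-48) = 0
x = 48/6 = 8
f(8) = 3
Since f''(x) = 6 > 0, this is a minimum.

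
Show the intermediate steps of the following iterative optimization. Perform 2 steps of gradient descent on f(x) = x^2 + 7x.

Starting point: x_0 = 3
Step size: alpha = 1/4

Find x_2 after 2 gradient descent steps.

f(x) = x^2 + 7x, f'(x) = 2x + (7)
Step 1: f'(3) = 13, x_1 = 3 - 1/4 * 13 = -1/4
Step 2: f'(-1/4) = 13/2, x_2 = -1/4 - 1/4 * 13/2 = -15/8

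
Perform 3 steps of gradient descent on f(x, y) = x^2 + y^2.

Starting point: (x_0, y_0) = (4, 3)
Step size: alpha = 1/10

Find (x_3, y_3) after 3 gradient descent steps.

f(x,y) = x^2 + y^2
grad_x = 2x + 0y, grad_y = 2y + 0x
Step 1: grad = (8, 6), (16/5, 12/5)
Step 2: grad = (32/5, 24/5), (64/25, 48/25)
Step 3: grad = (128/25, 96/25), (256/125, 192/125)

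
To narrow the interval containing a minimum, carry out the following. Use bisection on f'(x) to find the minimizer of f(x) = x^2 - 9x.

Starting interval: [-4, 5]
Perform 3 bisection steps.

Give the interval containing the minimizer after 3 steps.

Finding critical point of f(x) = x^2 - 9x using bisection on f'(x) = 2x + -9.
f'(x) = 0 when x = 9/2.
Starting interval: [-4, 5]
Step 1: mid = 1/2, f'(mid) = -8, new interval = [1/2, 5]
Step 2: mid = 11/4, f'(mid) = -7/2, new interval = [11/4, 5]
Step 3: mid = 31/8, f'(mid) = -5/4, new interval = [31/8, 5]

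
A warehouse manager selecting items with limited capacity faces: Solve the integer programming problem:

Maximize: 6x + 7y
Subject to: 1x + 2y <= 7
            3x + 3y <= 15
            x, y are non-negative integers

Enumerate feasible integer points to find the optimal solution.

Constraint 1: 1x + 2y <= 7
Constraint 2: 3x + 3y <= 15
Feasible x range (need y >= 0): 0 <= x <= min(7/1, 15/3) => x in {0, ..., 5}.
Enumerate feasible integer points row by row (the coefficient of y is 7 > 0, so for each x the largest feasible y gives the best value):
  x = 0: y <= min((7 - 1*0)/2, (15 - 3*0)/3) => y in {0, ..., 3}; best 6*0 + 7*3 = 21
  x = 1: y <= min((7 - 1*1)/2, (15 - 3*1)/3) => y in {0, ..., 3}; best 6*1 + 7*3 = 27
  x = 2: y <= min((7 - 1*2)/2, (15 - 3*2)/3) => y in {0, ..., 2}; best 6*2 + 7*2 = 26
  x = 3: y <= min((7 - 1*3)/2, (15 - 3*3)/3) => y in {0, ..., 2}; best 6*3 + 7*2 = 32
  x = 4: y <= min((7 - 1*4)/2, (15 - 3*4)/3) => y in {0, ..., 1}; best 6*4 + 7*1 = 31
  x = 5: y <= min((7 - 1*5)/2, (15 - 3*5)/3) => y in {0}; best 6*5 + 7*0 = 30
The maximum 6x + 7y = 32 is achieved at x = 3, y = 2.
Check: 1*3 + 2*2 = 7 <= 7 and 3*3 + 3*2 = 15 <= 15.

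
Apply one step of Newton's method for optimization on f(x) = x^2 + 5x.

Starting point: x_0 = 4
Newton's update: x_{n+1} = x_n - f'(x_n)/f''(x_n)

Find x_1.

f(x) = x^2 + 5x
f'(x) = 2x + (5), f''(x) = 2
Newton step: x_1 = x_0 - f'(x_0)/f''(x_0)
f'(4) = 13
x_1 = 4 - 13/2 = -5/2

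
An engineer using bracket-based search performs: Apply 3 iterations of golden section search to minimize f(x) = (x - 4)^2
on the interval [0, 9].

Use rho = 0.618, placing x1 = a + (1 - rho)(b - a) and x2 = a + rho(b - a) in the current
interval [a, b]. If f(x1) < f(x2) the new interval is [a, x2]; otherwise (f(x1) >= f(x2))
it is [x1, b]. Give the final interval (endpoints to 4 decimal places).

Golden section search for min of f(x) = (x - 4)^2 on [0, 9].
Each step: x1 = a + (1 - rho)(b - a), x2 = a + rho(b - a); if f(x1) < f(x2) keep [a, x2], otherwise keep [x1, b].
Step 1: [0.0000, 9.0000], x1=3.4380 (f=0.3158), x2=5.5620 (f=2.4398); f(x1) < f(x2) => keep [0.0000, 5.5620]
Step 2: [0.0000, 5.5620], x1=2.1247 (f=3.5168), x2=3.4373 (f=0.3166); f(x1) > f(x2) => keep [2.1247, 5.5620]
Step 3: [2.1247, 5.5620], x1=3.4377 (f=0.3161), x2=4.2489 (f=0.0620); f(x1) > f(x2) => keep [3.4377, 5.5620]
Final interval: [3.4377, 5.5620]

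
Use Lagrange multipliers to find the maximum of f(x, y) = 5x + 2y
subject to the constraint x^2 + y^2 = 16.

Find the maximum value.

Set up Lagrange conditions: grad f = lambda * grad g
  5 = 2*lambda*x
  2 = 2*lambda*y
From these: x/y = 5/2, so x = 5t, y = 2t for some t.
Substitute into constraint: (5t)^2 + (2t)^2 = 16
  t^2 * 29 = 16
  t = sqrt(16/29)
Maximum = 5*x + 2*y = (5^2 + 2^2)*t = 29 * sqrt(16/29) = sqrt(464)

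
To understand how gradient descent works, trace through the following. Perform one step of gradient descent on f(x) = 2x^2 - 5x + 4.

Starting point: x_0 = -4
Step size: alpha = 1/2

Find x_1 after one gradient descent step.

f(x) = 2x^2 - 5x + 4
f'(x) = 4x - 5
f'(-4) = 4*-4 + (-5) = -21
x_1 = x_0 - alpha * f'(x_0) = -4 - 1/2 * -21 = 13/2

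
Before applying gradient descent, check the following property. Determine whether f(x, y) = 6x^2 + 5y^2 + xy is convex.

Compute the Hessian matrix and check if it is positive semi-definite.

f(x,y) = 6x^2 + 5y^2 + xy
Hessian H = [[12, 1], [1, 10]]
trace(H) = 22, det(H) = 119
Eigenvalues: (22 +/- sqrt(8)) / 2 = 12.41, 9.586
Since both eigenvalues > 0, f is convex.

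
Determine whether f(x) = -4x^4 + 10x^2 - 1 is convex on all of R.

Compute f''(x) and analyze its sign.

f(x) = -4x^4 + 10x^2 - 1
f'(x) = -16x^3 + 20x
f''(x) = -48x^2 + 20
f''(x) = -48x^2 + 20 -> -inf as |x| -> inf
Therefore, f is not globally convex on R.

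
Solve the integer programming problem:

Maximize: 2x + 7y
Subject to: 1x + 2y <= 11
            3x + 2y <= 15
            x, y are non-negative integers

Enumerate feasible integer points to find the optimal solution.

Constraint 1: 1x + 2y <= 11
Constraint 2: 3x + 2y <= 15
Feasible x range (need y >= 0): 0 <= x <= min(11/1, 15/3) => x in {0, ..., 5}.
Enumerate feasible integer points row by row (the coefficient of y is 7 > 0, so for each x the largest feasible y gives the best value):
  x = 0: y <= min((11 - 1*0)/2, (15 - 3*0)/2) => y in {0, ..., 5}; best 2*0 + 7*5 = 35
  x = 1: y <= min((11 - 1*1)/2, (15 - 3*1)/2) => y in {0, ..., 5}; best 2*1 + 7*5 = 37
  x = 2: y <= min((11 - 1*2)/2, (15 - 3*2)/2) => y in {0, ..., 4}; best 2*2 + 7*4 = 32
  x = 3: y <= min((11 - 1*3)/2, (15 - 3*3)/2) => y in {0, ..., 3}; best 2*3 + 7*3 = 27
  x = 4: y <= min((11 - 1*4)/2, (15 - 3*4)/2) => y in {0, ..., 1}; best 2*4 + 7*1 = 15
  x = 5: y <= min((11 - 1*5)/2, (15 - 3*5)/2) => y in {0}; best 2*5 + 7*0 = 10
The maximum 2x + 7y = 37 is achieved at x = 1, y = 5.
Check: 1*1 + 2*5 = 11 <= 11 and 3*1 + 2*5 = 13 <= 15.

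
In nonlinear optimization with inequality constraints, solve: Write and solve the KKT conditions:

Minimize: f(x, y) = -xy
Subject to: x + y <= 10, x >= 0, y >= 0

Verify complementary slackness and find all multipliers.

Problem: min -xy s.t. x + y <= 10 (multiplier lambda), x >= 0 (mu_x), y >= 0 (mu_y)
KKT stationarity: -y + lambda - mu_x = 0, -x + lambda - mu_y = 0, with lambda, mu_x, mu_y >= 0
Complementary slackness: lambda*(x + y - 10) = 0, mu_x*x = 0, mu_y*y = 0
If lambda = 0: y = -mu_x <= 0 and x = -mu_y <= 0 force x = y = 0 with f = 0; but x = y = 5 is feasible with f = -25 < 0, so this is not the minimum. Hence lambda > 0 and x + y = 10.
Try x > 0, y > 0 (so mu_x = mu_y = 0): y = lambda, x = lambda => x = y = lambda
x + y = 10 => 2*lambda = 10 => lambda = 5
x* = y* = 5 > 0, consistent with mu_x = mu_y = 0.
(Any feasible point with x = 0 or y = 0 has f = 0 > -25, so the minimum is not on those boundaries.)
min(-xy) = -25 (i.e. max xy = 25)
Multipliers: lambda = 5, mu_x = 0, mu_y = 0
Complementary slackness: lambda*(x + y - 10) = 5*(5 + 5 - 10) = 0, mu_x*x = 0*5 = 0, mu_y*y = 0*5 = 0. Satisfied.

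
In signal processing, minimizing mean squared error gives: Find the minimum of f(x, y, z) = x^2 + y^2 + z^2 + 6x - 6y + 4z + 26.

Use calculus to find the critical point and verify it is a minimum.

f(x,y,z) = x^2 + y^2 + z^2 + 6x - 6y + 4z + 26
df/dx = 2x + (6) = 0 => x = -3
df/dy = 2y + (-6) = 0 => y = 3
df/dz = 2z + (4) = 0 => z = -2
f(-3,3,-2) = 1*(-3)^2 + 1*(3)^2 + 1*(-2)^2 + 6*(-3) + -6*(3) + 4*(-2) + 26 = 4
Hessian is diagonal with entries 2, 2, 2 > 0, confirmed minimum.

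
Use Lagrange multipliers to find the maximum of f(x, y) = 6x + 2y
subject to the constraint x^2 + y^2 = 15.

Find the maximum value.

Set up Lagrange conditions: grad f = lambda * grad g
  6 = 2*lambda*x
  2 = 2*lambda*y
From these: x/y = 6/2, so x = 6t, y = 2t for some t.
Substitute into constraint: (6t)^2 + (2t)^2 = 15
  t^2 * 40 = 15
  t = sqrt(15/40)
Maximum = 6*x + 2*y = (6^2 + 2^2)*t = 40 * sqrt(15/40) = sqrt(600)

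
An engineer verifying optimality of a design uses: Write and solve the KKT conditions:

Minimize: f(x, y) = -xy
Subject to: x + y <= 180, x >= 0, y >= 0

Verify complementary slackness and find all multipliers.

Problem: min -xy s.t. x + y <= 180 (multiplier lambda), x >= 0 (mu_x), y >= 0 (mu_y)
KKT stationarity: -y + lambda - mu_x = 0, -x + lambda - mu_y = 0, with lambda, mu_x, mu_y >= 0
Complementary slackness: lambda*(x + y - 180) = 0, mu_x*x = 0, mu_y*y = 0
If lambda = 0: y = -mu_x <= 0 and x = -mu_y <= 0 force x = y = 0 with f = 0; but x = y = 90 is feasible with f = -8100 < 0, so this is not the minimum. Hence lambda > 0 and x + y = 180.
Try x > 0, y > 0 (so mu_x = mu_y = 0): y = lambda, x = lambda => x = y = lambda
x + y = 180 => 2*lambda = 180 => lambda = 90
x* = y* = 90 > 0, consistent with mu_x = mu_y = 0.
(Any feasible point with x = 0 or y = 0 has f = 0 > -8100, so the minimum is not on those boundaries.)
min(-xy) = -8100 (i.e. max xy = 8100)
Multipliers: lambda = 90, mu_x = 0, mu_y = 0
Complementary slackness: lambda*(x + y - 180) = 90*(90 + 90 - 180) = 0, mu_x*x = 0*90 = 0, mu_y*y = 0*90 = 0. Satisfied.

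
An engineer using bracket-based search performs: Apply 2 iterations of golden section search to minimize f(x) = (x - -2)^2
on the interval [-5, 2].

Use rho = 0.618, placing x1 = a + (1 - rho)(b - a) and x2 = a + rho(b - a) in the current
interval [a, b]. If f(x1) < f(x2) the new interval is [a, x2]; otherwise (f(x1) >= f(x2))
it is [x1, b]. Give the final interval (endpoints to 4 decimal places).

Golden section search for min of f(x) = (x - -2)^2 on [-5, 2].
Each step: x1 = a + (1 - rho)(b - a), x2 = a + rho(b - a); if f(x1) < f(x2) keep [a, x2], otherwise keep [x1, b].
Step 1: [-5.0000, 2.0000], x1=-2.3260 (f=0.1063), x2=-0.6740 (f=1.7583); f(x1) < f(x2) => keep [-5.0000, -0.6740]
Step 2: [-5.0000, -0.6740], x1=-3.3475 (f=1.8157), x2=-2.3265 (f=0.1066); f(x1) > f(x2) => keep [-3.3475, -0.6740]
Final interval: [-3.3475, -0.6740]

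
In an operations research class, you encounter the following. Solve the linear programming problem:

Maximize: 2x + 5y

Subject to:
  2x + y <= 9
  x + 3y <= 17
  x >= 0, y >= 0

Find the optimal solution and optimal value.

Feasible vertices: (0, 0), (0, 17/3), (2, 5), (9/2, 0)
Objective 2x + 5y at each:
  (0, 0): 0
  (0, 17/3): 85/3
  (2, 5): 29
  (9/2, 0): 9
Maximum is 29 at (2, 5).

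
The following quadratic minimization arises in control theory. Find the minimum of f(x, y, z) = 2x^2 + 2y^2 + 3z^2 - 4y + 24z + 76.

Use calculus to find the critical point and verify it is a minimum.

f(x,y,z) = 2x^2 + 2y^2 + 3z^2 - 4y + 24z + 76
df/dx = 4x + (0) = 0 => x = 0
df/dy = 4y + (-4) = 0 => y = 1
df/dz = 6z + (24) = 0 => z = -4
f(0,1,-4) = 2*(0)^2 + 2*(1)^2 + 3*(-4)^2 + -4*(1) + 24*(-4) + 76 = 26
Hessian is diagonal with entries 4, 4, 6 > 0, confirmed minimum.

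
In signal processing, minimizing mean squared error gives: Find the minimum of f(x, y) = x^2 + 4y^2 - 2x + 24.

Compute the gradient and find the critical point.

f(x,y) = x^2 + 4y^2 - 2x + 24
df/dx = 2x + (-2) = 0  =>  x = 1
df/dy = 8y + (0) = 0  =>  y = 0
f(1, 0) = 1*(1)^2 + 4*(0)^2 + -2*(1) + 24 = 23
Hessian is diagonal with entries 2, 8 > 0, so this is a minimum.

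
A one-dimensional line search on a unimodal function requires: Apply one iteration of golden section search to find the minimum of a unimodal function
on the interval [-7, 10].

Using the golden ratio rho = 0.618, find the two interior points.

Golden section search on [-7, 10].
Golden ratio rho = 0.618 (approx).
Interior points:
  x_1 = -7 + (1-0.618)*17 = -0.5060
  x_2 = -7 + 0.618*17 = 3.5060
Compare f(x_1) and f(x_2) to determine which subinterval to keep.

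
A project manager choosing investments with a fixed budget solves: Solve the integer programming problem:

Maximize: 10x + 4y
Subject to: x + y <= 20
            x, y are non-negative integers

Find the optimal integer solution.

Objective: 10x + 4y, constraint: x + y <= 20
Coefficient of x is 10 >= coefficient of y is 4, so allocate the entire budget to x.
Optimal: x = 20, y = 0, value = 200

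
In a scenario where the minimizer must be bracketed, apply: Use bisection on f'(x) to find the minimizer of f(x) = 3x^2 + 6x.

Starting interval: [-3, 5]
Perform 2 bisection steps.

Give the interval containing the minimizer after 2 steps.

Finding critical point of f(x) = 3x^2 + 6x using bisection on f'(x) = 6x + 6.
f'(x) = 0 when x = -1.
Starting interval: [-3, 5]
Step 1: mid = 1, f'(mid) = 12, new interval = [-3, 1]
Step 2: mid = -1, f'(mid) = 0, new interval = [-1, -1]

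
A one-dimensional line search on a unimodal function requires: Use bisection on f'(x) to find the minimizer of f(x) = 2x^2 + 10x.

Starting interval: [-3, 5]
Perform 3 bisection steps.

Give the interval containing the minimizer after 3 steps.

Finding critical point of f(x) = 2x^2 + 10x using bisection on f'(x) = 4x + 10.
f'(x) = 0 when x = -5/2.
Starting interval: [-3, 5]
Step 1: mid = 1, f'(mid) = 14, new interval = [-3, 1]
Step 2: mid = -1, f'(mid) = 6, new interval = [-3, -1]
Step 3: mid = -2, f'(mid) = 2, new interval = [-3, -2]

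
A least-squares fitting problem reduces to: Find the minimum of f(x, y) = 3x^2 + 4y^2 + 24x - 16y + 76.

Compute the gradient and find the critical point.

f(x,y) = 3x^2 + 4y^2 + 24x - 16y + 76
df/dx = 6x + (24) = 0  =>  x = -4
df/dy = 8y + (-16) = 0  =>  y = 2
f(-4, 2) = 3*(-4)^2 + 4*(2)^2 + 24*(-4) + -16*(2) + 76 = 12
Hessian is diagonal with entries 6, 8 > 0, so this is a minimum.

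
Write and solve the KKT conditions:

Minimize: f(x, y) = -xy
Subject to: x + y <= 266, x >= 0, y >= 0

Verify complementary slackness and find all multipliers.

Problem: min -xy s.t. x + y <= 266 (multiplier lambda), x >= 0 (mu_x), y >= 0 (mu_y)
KKT stationarity: -y + lambda - mu_x = 0, -x + lambda - mu_y = 0, with lambda, mu_x, mu_y >= 0
Complementary slackness: lambda*(x + y - 266) = 0, mu_x*x = 0, mu_y*y = 0
If lambda = 0: y = -mu_x <= 0 and x = -mu_y <= 0 force x = y = 0 with f = 0; but x = y = 133 is feasible with f = -17689 < 0, so this is not the minimum. Hence lambda > 0 and x + y = 266.
Try x > 0, y > 0 (so mu_x = mu_y = 0): y = lambda, x = lambda => x = y = lambda
x + y = 266 => 2*lambda = 266 => lambda = 133
x* = y* = 133 > 0, consistent with mu_x = mu_y = 0.
(Any feasible point with x = 0 or y = 0 has f = 0 > -17689, so the minimum is not on those boundaries.)
min(-xy) = -17689 (i.e. max xy = 17689)
Multipliers: lambda = 133, mu_x = 0, mu_y = 0
Complementary slackness: lambda*(x + y - 266) = 133*(133 + 133 - 266) = 0, mu_x*x = 0*133 = 0, mu_y*y = 0*133 = 0. Satisfied.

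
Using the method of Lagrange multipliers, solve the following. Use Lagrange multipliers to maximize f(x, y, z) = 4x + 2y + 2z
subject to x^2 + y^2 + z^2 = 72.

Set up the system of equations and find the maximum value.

Lagrange conditions: 4 = 2*lambda*x, 2 = 2*lambda*y, 2 = 2*lambda*z
So x:4 = y:2 = z:2, i.e. x = 4t, y = 2t, z = 2t
Constraint: t^2*(4^2 + 2^2 + 2^2) = 72
  t^2 * 24 = 72  =>  t = sqrt(3)
Maximum = 4*4t + 2*2t + 2*2t = 24*sqrt(3) = sqrt(1728)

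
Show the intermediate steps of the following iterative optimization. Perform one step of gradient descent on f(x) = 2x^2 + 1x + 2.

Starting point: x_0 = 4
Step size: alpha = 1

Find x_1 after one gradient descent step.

f(x) = 2x^2 + 1x + 2
f'(x) = 4x + 1
f'(4) = 4*4 + (1) = 17
x_1 = x_0 - alpha * f'(x_0) = 4 - 1 * 17 = -13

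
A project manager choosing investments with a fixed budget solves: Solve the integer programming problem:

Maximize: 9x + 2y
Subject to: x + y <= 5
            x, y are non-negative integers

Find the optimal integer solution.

Objective: 9x + 2y, constraint: x + y <= 5
Coefficient of x is 9 >= coefficient of y is 2, so allocate the entire budget to x.
Optimal: x = 5, y = 0, value = 45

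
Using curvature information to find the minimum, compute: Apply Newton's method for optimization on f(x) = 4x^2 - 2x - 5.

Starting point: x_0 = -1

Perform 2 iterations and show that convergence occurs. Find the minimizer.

f(x) = 4x^2 - 2x - 5, f'(x) = 8x + (-2), f''(x) = 8
Step 1: f'(-1) = -10, x_1 = -1 - -10/8 = 1/4
Step 2: f'(1/4) = 0, x_2 = 1/4 (converged)
Newton's method converges in 1 step for quadratics.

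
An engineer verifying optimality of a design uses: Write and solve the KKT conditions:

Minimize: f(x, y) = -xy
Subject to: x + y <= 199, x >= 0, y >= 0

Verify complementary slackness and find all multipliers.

Problem: min -xy s.t. x + y <= 199 (multiplier lambda), x >= 0 (mu_x), y >= 0 (mu_y)
KKT stationarity: -y + lambda - mu_x = 0, -x + lambda - mu_y = 0, with lambda, mu_x, mu_y >= 0
Complementary slackness: lambda*(x + y - 199) = 0, mu_x*x = 0, mu_y*y = 0
If lambda = 0: y = -mu_x <= 0 and x = -mu_y <= 0 force x = y = 0 with f = 0; but x = y = 199/2 is feasible with f = -39601/4 < 0, so this is not the minimum. Hence lambda > 0 and x + y = 199.
Try x > 0, y > 0 (so mu_x = mu_y = 0): y = lambda, x = lambda => x = y = lambda
x + y = 199 => 2*lambda = 199 => lambda = 199/2
x* = y* = 199/2 > 0, consistent with mu_x = mu_y = 0.
(Any feasible point with x = 0 or y = 0 has f = 0 > -39601/4, so the minimum is not on those boundaries.)
min(-xy) = -39601/4 (i.e. max xy = 39601/4)
Multipliers: lambda = 199/2, mu_x = 0, mu_y = 0
Complementary slackness: lambda*(x + y - 199) = 199/2*(199/2 + 199/2 - 199) = 0, mu_x*x = 0*199/2 = 0, mu_y*y = 0*199/2 = 0. Satisfied.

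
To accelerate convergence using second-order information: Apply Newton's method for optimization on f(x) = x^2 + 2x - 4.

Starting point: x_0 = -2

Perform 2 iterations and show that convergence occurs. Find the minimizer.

f(x) = x^2 + 2x - 4, f'(x) = 2x + (2), f''(x) = 2
Step 1: f'(-2) = -2, x_1 = -2 - -2/2 = -1
Step 2: f'(-1) = 0, x_2 = -1 (converged)
Newton's method converges in 1 step for quadratics.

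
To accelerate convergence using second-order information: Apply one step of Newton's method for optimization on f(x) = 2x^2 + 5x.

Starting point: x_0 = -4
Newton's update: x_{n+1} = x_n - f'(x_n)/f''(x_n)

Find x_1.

f(x) = 2x^2 + 5x
f'(x) = 4x + (5), f''(x) = 4
Newton step: x_1 = x_0 - f'(x_0)/f''(x_0)
f'(-4) = -11
x_1 = -4 - -11/4 = -5/4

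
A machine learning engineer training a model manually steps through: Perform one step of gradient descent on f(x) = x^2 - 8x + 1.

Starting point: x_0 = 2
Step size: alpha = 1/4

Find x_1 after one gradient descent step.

f(x) = x^2 - 8x + 1
f'(x) = 2x - 8
f'(2) = 2*2 + (-8) = -4
x_1 = x_0 - alpha * f'(x_0) = 2 - 1/4 * -4 = 3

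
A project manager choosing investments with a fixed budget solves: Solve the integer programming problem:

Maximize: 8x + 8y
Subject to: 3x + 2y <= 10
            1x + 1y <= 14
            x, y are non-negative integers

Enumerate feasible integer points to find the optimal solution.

Constraint 1: 3x + 2y <= 10
Constraint 2: 1x + 1y <= 14
Feasible x range (need y >= 0): 0 <= x <= min(10/3, 14/1) => x in {0, ..., 3}.
Enumerate feasible integer points row by row (the coefficient of y is 8 > 0, so for each x the largest feasible y gives the best value):
  x = 0: y <= min((10 - 3*0)/2, (14 - 1*0)/1) => y in {0, ..., 5}; best 8*0 + 8*5 = 40
  x = 1: y <= min((10 - 3*1)/2, (14 - 1*1)/1) => y in {0, ..., 3}; best 8*1 + 8*3 = 32
  x = 2: y <= min((10 - 3*2)/2, (14 - 1*2)/1) => y in {0, ..., 2}; best 8*2 + 8*2 = 32
  x = 3: y <= min((10 - 3*3)/2, (14 - 1*3)/1) => y in {0}; best 8*3 + 8*0 = 24
The maximum 8x + 8y = 40 is achieved at x = 0, y = 5.
Check: 3*0 + 2*5 = 10 <= 10 and 1*0 + 1*5 = 5 <= 14.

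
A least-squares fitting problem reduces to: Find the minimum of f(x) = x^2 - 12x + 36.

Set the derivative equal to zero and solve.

f(x) = x^2 - 12x + 36
f'(x) = 2x + (-12) = 0
x = 12/2 = 6
f(6) = 0
Since f''(x) = 2 > 0, this is a minimum.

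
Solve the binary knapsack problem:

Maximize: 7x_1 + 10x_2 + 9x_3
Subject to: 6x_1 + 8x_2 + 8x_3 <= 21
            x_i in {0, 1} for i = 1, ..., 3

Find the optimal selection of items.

Items: item 1 (v=7, w=6), item 2 (v=10, w=8), item 3 (v=9, w=8)
Capacity: 21
Checking all 8 subsets (w = total weight, v = total value):
  {}: w = 0, v = 0
  {1}: w = 6, v = 7
  {2}: w = 8, v = 10
  {3}: w = 8, v = 9
  {1, 2}: w = 14, v = 17
  {1, 3}: w = 14, v = 16
  {2, 3}: w = 16, v = 19
  {1, 2, 3}: w = 22 > 21, infeasible
Best feasible subset: items [2, 3]
Total weight: 16 <= 21, total value: 19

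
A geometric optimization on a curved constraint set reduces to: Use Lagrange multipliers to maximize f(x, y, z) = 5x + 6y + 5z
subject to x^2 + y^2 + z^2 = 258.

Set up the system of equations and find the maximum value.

Lagrange conditions: 5 = 2*lambda*x, 6 = 2*lambda*y, 5 = 2*lambda*z
So x:5 = y:6 = z:5, i.e. x = 5t, y = 6t, z = 5t
Constraint: t^2*(5^2 + 6^2 + 5^2) = 258
  t^2 * 86 = 258  =>  t = sqrt(3)
Maximum = 5*5t + 6*6t + 5*5t = 86*sqrt(3) = sqrt(22188)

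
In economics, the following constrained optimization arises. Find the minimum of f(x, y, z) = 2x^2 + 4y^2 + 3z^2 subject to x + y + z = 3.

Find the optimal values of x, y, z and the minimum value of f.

Using Lagrange multipliers on f = 2x^2 + 4y^2 + 3z^2 with constraint x + y + z = 3:
Conditions: 2*2*x = lambda, 2*4*y = lambda, 2*3*z = lambda
So x = lambda/4, y = lambda/8, z = lambda/6
Substituting into constraint: lambda * (13/24) = 3
lambda = 72/13
x = 18/13, y = 9/13, z = 12/13
Minimum value = 108/13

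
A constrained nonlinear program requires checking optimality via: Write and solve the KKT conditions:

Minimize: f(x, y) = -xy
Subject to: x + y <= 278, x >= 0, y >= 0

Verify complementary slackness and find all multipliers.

Problem: min -xy s.t. x + y <= 278 (multiplier lambda), x >= 0 (mu_x), y >= 0 (mu_y)
KKT stationarity: -y + lambda - mu_x = 0, -x + lambda - mu_y = 0, with lambda, mu_x, mu_y >= 0
Complementary slackness: lambda*(x + y - 278) = 0, mu_x*x = 0, mu_y*y = 0
If lambda = 0: y = -mu_x <= 0 and x = -mu_y <= 0 force x = y = 0 with f = 0; but x = y = 139 is feasible with f = -19321 < 0, so this is not the minimum. Hence lambda > 0 and x + y = 278.
Try x > 0, y > 0 (so mu_x = mu_y = 0): y = lambda, x = lambda => x = y = lambda
x + y = 278 => 2*lambda = 278 => lambda = 139
x* = y* = 139 > 0, consistent with mu_x = mu_y = 0.
(Any feasible point with x = 0 or y = 0 has f = 0 > -19321, so the minimum is not on those boundaries.)
min(-xy) = -19321 (i.e. max xy = 19321)
Multipliers: lambda = 139, mu_x = 0, mu_y = 0
Complementary slackness: lambda*(x + y - 278) = 139*(139 + 139 - 278) = 0, mu_x*x = 0*139 = 0, mu_y*y = 0*139 = 0. Satisfied.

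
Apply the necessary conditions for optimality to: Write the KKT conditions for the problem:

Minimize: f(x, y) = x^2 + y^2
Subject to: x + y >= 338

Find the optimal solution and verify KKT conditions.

KKT conditions for min x^2 + y^2 s.t. x + y >= 338:
Stationarity: 2x = mu, 2y = mu
So x = y = mu/2.
Complementary slackness: mu*(x + y - 338) = 0
Primal feasibility: x + y >= 338; dual feasibility: mu >= 0
If mu = 0 then x = y = 0, but 0 + 0 < 338 is infeasible, so the constraint is active.
Constraint active: x + y = 2*(mu/2) = 338 => mu = 338
x = y = 169, f = 57122
Verify: stationarity 2*169 = 338 = mu; primal 169 + 169 = 338 >= 338; dual mu = 338 >= 0; complementary slackness 338*(338 - 338) = 0. All KKT conditions hold.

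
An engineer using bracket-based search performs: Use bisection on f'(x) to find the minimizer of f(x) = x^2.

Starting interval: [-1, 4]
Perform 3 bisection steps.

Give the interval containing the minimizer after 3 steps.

Finding critical point of f(x) = x^2 using bisection on f'(x) = 2x + 0.
f'(x) = 0 when x = 0.
Starting interval: [-1, 4]
Step 1: mid = 3/2, f'(mid) = 3, new interval = [-1, 3/2]
Step 2: mid = 1/4, f'(mid) = 1/2, new interval = [-1, 1/4]
Step 3: mid = -3/8, f'(mid) = -3/4, new interval = [-3/8, 1/4]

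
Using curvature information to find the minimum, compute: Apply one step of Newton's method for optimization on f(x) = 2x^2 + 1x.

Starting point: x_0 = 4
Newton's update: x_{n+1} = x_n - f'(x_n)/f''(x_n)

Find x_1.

f(x) = 2x^2 + 1x
f'(x) = 4x + (1), f''(x) = 4
Newton step: x_1 = x_0 - f'(x_0)/f''(x_0)
f'(4) = 17
x_1 = 4 - 17/4 = -1/4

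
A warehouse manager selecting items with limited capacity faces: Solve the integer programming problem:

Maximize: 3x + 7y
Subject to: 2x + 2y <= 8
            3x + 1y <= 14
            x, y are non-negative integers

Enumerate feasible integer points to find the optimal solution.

Constraint 1: 2x + 2y <= 8
Constraint 2: 3x + 1y <= 14
Feasible x range (need y >= 0): 0 <= x <= min(8/2, 14/3) => x in {0, ..., 4}.
Enumerate feasible integer points row by row (the coefficient of y is 7 > 0, so for each x the largest feasible y gives the best value):
  x = 0: y <= min((8 - 2*0)/2, (14 - 3*0)/1) => y in {0, ..., 4}; best 3*0 + 7*4 = 28
  x = 1: y <= min((8 - 2*1)/2, (14 - 3*1)/1) => y in {0, ..., 3}; best 3*1 + 7*3 = 24
  x = 2: y <= min((8 - 2*2)/2, (14 - 3*2)/1) => y in {0, ..., 2}; best 3*2 + 7*2 = 20
  x = 3: y <= min((8 - 2*3)/2, (14 - 3*3)/1) => y in {0, ..., 1}; best 3*3 + 7*1 = 16
  x = 4: y <= min((8 - 2*4)/2, (14 - 3*4)/1) => y in {0}; best 3*4 + 7*0 = 12
The maximum 3x + 7y = 28 is achieved at x = 0, y = 4.
Check: 2*0 + 2*4 = 8 <= 8 and 3*0 + 1*4 = 4 <= 14.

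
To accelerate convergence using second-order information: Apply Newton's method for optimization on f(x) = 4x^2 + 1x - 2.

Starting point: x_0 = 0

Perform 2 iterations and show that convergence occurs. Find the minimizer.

f(x) = 4x^2 + 1x - 2, f'(x) = 8x + (1), f''(x) = 8
Step 1: f'(0) = 1, x_1 = 0 - 1/8 = -1/8
Step 2: f'(-1/8) = 0, x_2 = -1/8 (converged)
Newton's method converges in 1 step for quadratics.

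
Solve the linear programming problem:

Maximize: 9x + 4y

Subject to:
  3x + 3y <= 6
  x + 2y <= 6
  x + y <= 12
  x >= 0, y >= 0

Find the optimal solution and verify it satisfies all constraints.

Feasible vertices: (0, 0), (0, 2), (2, 0)
Objective 9x + 4y at each vertex:
  (0, 0): 0
  (0, 2): 8
  (2, 0): 18
Maximum is 18 at (2, 0).
Verify constraints at (x, y) = (2, 0):
  3*2 + 3*0 = 6 <= 6 (active)
  1*2 + 2*0 = 2 <= 6
  1*2 + 1*0 = 2 <= 12
  x = 2 >= 0, y = 0 >= 0. All constraints satisfied.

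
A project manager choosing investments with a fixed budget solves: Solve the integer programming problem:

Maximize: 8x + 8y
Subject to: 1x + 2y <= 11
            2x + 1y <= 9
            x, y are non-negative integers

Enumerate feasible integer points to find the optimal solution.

Constraint 1: 1x + 2y <= 11
Constraint 2: 2x + 1y <= 9
Feasible x range (need y >= 0): 0 <= x <= min(11/1, 9/2) => x in {0, ..., 4}.
Enumerate feasible integer points row by row (the coefficient of y is 8 > 0, so for each x the largest feasible y gives the best value):
  x = 0: y <= min((11 - 1*0)/2, (9 - 2*0)/1) => y in {0, ..., 5}; best 8*0 + 8*5 = 40
  x = 1: y <= min((11 - 1*1)/2, (9 - 2*1)/1) => y in {0, ..., 5}; best 8*1 + 8*5 = 48
  x = 2: y <= min((11 - 1*2)/2, (9 - 2*2)/1) => y in {0, ..., 4}; best 8*2 + 8*4 = 48
  x = 3: y <= min((11 - 1*3)/2, (9 - 2*3)/1) => y in {0, ..., 3}; best 8*3 + 8*3 = 48
  x = 4: y <= min((11 - 1*4)/2, (9 - 2*4)/1) => y in {0, ..., 1}; best 8*4 + 8*1 = 40
The maximum 8x + 8y = 48 is achieved at x = 1, y = 5.
(The same value 48 is also attained at (2, 4), (3, 3).)
Check: 1*1 + 2*5 = 11 <= 11 and 2*1 + 1*5 = 7 <= 9.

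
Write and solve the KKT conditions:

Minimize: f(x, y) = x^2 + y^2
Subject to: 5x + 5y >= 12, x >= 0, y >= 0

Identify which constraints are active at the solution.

KKT conditions for min x^2 + y^2 s.t. 5x + 5y >= 12, x >= 0, y >= 0:
Stationarity: 2x = mu*5 + mu_x, 2y = mu*5 + mu_y, with mu, mu_x, mu_y >= 0
Complementary slackness: mu*(5x + 5y - 12) = 0, mu_x*x = 0, mu_y*y = 0
(0, 0) is infeasible (5*0 + 5*0 < 12), so if mu = 0 stationarity would force x = mu_x/2 >= 0, y = mu_y/2 >= 0 with mu_x*x = mu_y*y = 0, i.e. x = y = 0: contradiction. Hence mu > 0 and 5x + 5y = 12 is active.
Try x > 0, y > 0 (so mu_x = mu_y = 0): x = 5*mu/2, y = 5*mu/2
Substitute: 5*(5*mu/2) + 5*(5*mu/2) = 12
  mu*50/2 = 12 => mu = 12/25
x* = 6/5 > 0, y* = 6/5 > 0, consistent with mu_x = mu_y = 0.
f is convex and the constraints are linear, so this KKT point is the global minimum.
f* = 72/25
Active constraints: 5x + 5y >= 12 (holds with equality, mu = 12/25 > 0); x >= 0 and y >= 0 are inactive (mu_x = mu_y = 0).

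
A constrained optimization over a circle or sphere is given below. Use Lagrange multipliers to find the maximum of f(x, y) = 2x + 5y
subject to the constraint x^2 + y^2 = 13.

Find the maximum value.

Set up Lagrange conditions: grad f = lambda * grad g
  2 = 2*lambda*x
  5 = 2*lambda*y
From these: x/y = 2/5, so x = 2t, y = 5t for some t.
Substitute into constraint: (2t)^2 + (5t)^2 = 13
  t^2 * 29 = 13
  t = sqrt(13/29)
Maximum = 2*x + 5*y = (2^2 + 5^2)*t = 29 * sqrt(13/29) = sqrt(377)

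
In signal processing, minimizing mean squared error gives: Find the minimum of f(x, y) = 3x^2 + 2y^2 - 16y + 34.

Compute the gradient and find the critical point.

f(x,y) = 3x^2 + 2y^2 - 16y + 34
df/dx = 6x + (0) = 0  =>  x = 0
df/dy = 4y + (-16) = 0  =>  y = 4
f(0, 4) = 3*(0)^2 + 2*(4)^2 + -16*(4) + 34 = 2
Hessian is diagonal with entries 6, 4 > 0, so this is a minimum.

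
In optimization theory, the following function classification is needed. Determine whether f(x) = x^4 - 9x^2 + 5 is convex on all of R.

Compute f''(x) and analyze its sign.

f(x) = x^4 - 9x^2 + 5
f'(x) = 4x^3 + -18x
f''(x) = 12x^2 + -18
f''(0) = -18 < 0, so not convex near x = 0
Therefore, f is not globally convex on R.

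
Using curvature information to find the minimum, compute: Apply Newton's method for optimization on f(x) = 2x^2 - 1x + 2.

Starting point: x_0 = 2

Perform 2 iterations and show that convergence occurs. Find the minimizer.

f(x) = 2x^2 - 1x + 2, f'(x) = 4x + (-1), f''(x) = 4
Step 1: f'(2) = 7, x_1 = 2 - 7/4 = 1/4
Step 2: f'(1/4) = 0, x_2 = 1/4 (converged)
Newton's method converges in 1 step for quadratics.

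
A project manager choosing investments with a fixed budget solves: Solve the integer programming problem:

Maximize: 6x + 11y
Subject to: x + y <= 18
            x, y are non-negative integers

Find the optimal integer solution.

Objective: 6x + 11y, constraint: x + y <= 18
Coefficient of y is 11 > coefficient of x is 6, so allocate the entire budget to y.
Optimal: x = 0, y = 18, value = 198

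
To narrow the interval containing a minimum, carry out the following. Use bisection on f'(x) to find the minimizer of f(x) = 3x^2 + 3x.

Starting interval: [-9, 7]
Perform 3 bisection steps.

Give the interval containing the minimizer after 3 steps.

Finding critical point of f(x) = 3x^2 + 3x using bisection on f'(x) = 6x + 3.
f'(x) = 0 when x = -1/2.
Starting interval: [-9, 7]
Step 1: mid = -1, f'(mid) = -3, new interval = [-1, 7]
Step 2: mid = 3, f'(mid) = 21, new interval = [-1, 3]
Step 3: mid = 1, f'(mid) = 9, new interval = [-1, 1]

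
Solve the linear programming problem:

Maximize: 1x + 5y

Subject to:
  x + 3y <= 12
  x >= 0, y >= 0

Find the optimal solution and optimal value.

The feasible region has vertices at [(0, 0), (12, 0), (0, 4)].
Checking objective 1x + 5y at each vertex:
  (0, 0): 1*0 + 5*0 = 0
  (12, 0): 1*12 + 5*0 = 12
  (0, 4): 1*0 + 5*4 = 20
Maximum is 20 at (0, 4).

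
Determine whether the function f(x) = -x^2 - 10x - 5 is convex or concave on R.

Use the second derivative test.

f(x) = -x^2 - 10x - 5
f'(x) = -2x - 10
f''(x) = -2
Since f''(x) = -2 < 0 for all x, f is concave on R.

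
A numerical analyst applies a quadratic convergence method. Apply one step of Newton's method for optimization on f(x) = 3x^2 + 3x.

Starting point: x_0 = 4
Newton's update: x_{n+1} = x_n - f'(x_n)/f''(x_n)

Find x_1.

f(x) = 3x^2 + 3x
f'(x) = 6x + (3), f''(x) = 6
Newton step: x_1 = x_0 - f'(x_0)/f''(x_0)
f'(4) = 27
x_1 = 4 - 27/6 = -1/2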